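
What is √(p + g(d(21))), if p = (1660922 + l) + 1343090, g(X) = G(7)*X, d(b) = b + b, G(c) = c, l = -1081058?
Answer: 4*√120203 ≈ 1386.8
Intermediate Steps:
d(b) = 2*b
g(X) = 7*X
p = 1922954 (p = (1660922 - 1081058) + 1343090 = 579864 + 1343090 = 1922954)
√(p + g(d(21))) = √(1922954 + 7*(2*21)) = √(1922954 + 7*42) = √(1922954 + 294) = √1923248 = 4*√120203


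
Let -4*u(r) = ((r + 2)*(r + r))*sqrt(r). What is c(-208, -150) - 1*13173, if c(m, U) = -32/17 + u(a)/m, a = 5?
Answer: -223973/17 + 35*sqrt(5)/416 ≈ -13175.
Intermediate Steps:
u(r) = -r**(3/2)*(2 + r)/2 (u(r) = -(r + 2)*(r + r)*sqrt(r)/4 = -(2 + r)*(2*r)*sqrt(r)/4 = -2*r*(2 + r)*sqrt(r)/4 = -r**(3/2)*(2 + r)/2)
c(m, U) = -32/17 - 35*sqrt(5)/(2*m) (c(m, U) = -32/17 + (5**(3/2)*(-2 - 1*5)/2)/m = -32*1/17 + ((5*sqrt(5))*(-2 - 5)/2)/m = -32/17 + ((1/2)*(5*sqrt(5))*(-7))/m = -32/17 + (-35*sqrt(5)/2)/m = -32/17 - 35*sqrt(5)/(2*m))
c(-208, -150) - 1*13173 = (1/34)*(-595*sqrt(5) - 64*(-208))/(-208) - 1*13173 = (1/34)*(-1/208)*(-595*sqrt(5) + 13312) - 13173 = (1/34)*(-1/208)*(13312 - 595*sqrt(5)) - 13173 = (-32/17 + 35*sqrt(5)/416) - 13173 = -223973/17 + 35*sqrt(5)/416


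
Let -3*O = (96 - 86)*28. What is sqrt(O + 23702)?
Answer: sqrt(212478)/3 ≈ 153.65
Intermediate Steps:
O = -280/3 (O = -(96 - 86)*28/3 = -10*28/3 = -1/3*280 = -280/3 ≈ -93.333)
sqrt(O + 23702) = sqrt(-280/3 + 23702) = sqrt(70826/3) = sqrt(212478)/3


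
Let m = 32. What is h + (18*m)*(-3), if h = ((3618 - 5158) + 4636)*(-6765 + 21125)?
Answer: 44456832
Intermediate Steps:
h = 44458560 (h = (-1540 + 4636)*14360 = 3096*14360 = 44458560)
h + (18*m)*(-3) = 44458560 + (18*32)*(-3) = 44458560 + 576*(-3) = 44458560 - 1728 = 44456832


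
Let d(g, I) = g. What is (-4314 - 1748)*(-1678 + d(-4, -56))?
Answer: 10196284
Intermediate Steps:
(-4314 - 1748)*(-1678 + d(-4, -56)) = (-4314 - 1748)*(-1678 - 4) = -6062*(-1682) = 10196284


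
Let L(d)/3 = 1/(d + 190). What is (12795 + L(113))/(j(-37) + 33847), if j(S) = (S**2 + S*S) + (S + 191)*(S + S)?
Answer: 1292296/2544089 ≈ 0.50796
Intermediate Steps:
j(S) = 2*S**2 + 2*S*(191 + S) (j(S) = (S**2 + S**2) + (191 + S)*(2*S) = 2*S**2 + 2*S*(191 + S))
L(d) = 3/(190 + d) (L(d) = 3/(d + 190) = 3/(190 + d))
(12795 + L(113))/(j(-37) + 33847) = (12795 + 3/(190 + 113))/(2*(-37)*(191 + 2*(-37)) + 33847) = (12795 + 3/303)/(2*(-37)*(191 - 74) + 33847) = (12795 + 3*(1/303))/(2*(-37)*117 + 33847) = (12795 + 1/101)/(-8658 + 33847) = (1292296/101)/25189 = (1292296/101)*(1/25189) = 1292296/2544089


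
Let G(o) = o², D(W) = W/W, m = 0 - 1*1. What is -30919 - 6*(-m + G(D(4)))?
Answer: -30931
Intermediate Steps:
m = -1 (m = 0 - 1 = -1)
D(W) = 1
-30919 - 6*(-m + G(D(4))) = -30919 - 6*(-1*(-1) + 1²) = -30919 - 6*(1 + 1) = -30919 - 6*2 = -30919 - 12 = -30931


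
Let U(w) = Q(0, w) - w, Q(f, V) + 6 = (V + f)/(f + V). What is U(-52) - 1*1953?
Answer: -1906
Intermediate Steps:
Q(f, V) = -5 (Q(f, V) = -6 + (V + f)/(f + V) = -6 + (V + f)/(V + f) = -6 + 1 = -5)
U(w) = -5 - w
U(-52) - 1*1953 = (-5 - 1*(-52)) - 1*1953 = (-5 + 52) - 1953 = 47 - 1953 = -1906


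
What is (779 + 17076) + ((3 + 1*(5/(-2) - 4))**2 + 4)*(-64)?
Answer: 16815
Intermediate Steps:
(779 + 17076) + ((3 + 1*(5/(-2) - 4))**2 + 4)*(-64) = 17855 + ((3 + 1*(5*(-1/2) - 4))**2 + 4)*(-64) = 17855 + ((3 + 1*(-5/2 - 4))**2 + 4)*(-64) = 17855 + ((3 + 1*(-13/2))**2 + 4)*(-64) = 17855 + ((3 - 13/2)**2 + 4)*(-64) = 17855 + ((-7/2)**2 + 4)*(-64) = 17855 + (49/4 + 4)*(-64) = 17855 + (65/4)*(-64) = 17855 - 1040 = 16815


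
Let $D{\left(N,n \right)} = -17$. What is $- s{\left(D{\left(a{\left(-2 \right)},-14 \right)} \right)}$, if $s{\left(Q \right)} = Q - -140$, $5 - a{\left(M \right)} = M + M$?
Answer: $-123$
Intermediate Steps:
$a{\left(M \right)} = 5 - 2 M$ ($a{\left(M \right)} = 5 - \left(M + M\right) = 5 - 2 M$)
$s{\left(Q \right)} = 140 + Q$ ($s{\left(Q \right)} = Q + 140 = 140 + Q$)
$- s{\left(D{\left(a{\left(-2 \right)},-14 \right)} \right)} = - (140 - 17) = \left(-1\right) 123 = -123$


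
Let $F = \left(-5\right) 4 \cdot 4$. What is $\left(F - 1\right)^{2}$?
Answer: $6561$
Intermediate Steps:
$F = -80$ ($F = \left(-20\right) 4 = -80$)
$\left(F - 1\right)^{2} = \left(-80 - 1\right)^{2} = \left(-81\right)^{2} = 6561$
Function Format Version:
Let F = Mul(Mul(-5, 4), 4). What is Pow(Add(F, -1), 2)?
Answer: 6561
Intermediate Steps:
F = -80 (F = Mul(-20, 4) = -80)
Pow(Add(F, -1), 2) = Pow(Add(-80, -1), 2) = Pow(-81, 2) = 6561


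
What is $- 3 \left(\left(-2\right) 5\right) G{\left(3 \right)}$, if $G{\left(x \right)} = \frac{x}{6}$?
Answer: $15$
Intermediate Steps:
$G{\left(x \right)} = \frac{x}{6}$ ($G{\left(x \right)} = x \frac{1}{6} = \frac{x}{6}$)
$- 3 \left(\left(-2\right) 5\right) G{\left(3 \right)} = - 3 \left(\left(-2\right) 5\right) \frac{1}{6} \cdot 3 = \left(-3\right) \left(-10\right) \frac{1}{2} = 30 \cdot \frac{1}{2} = 15$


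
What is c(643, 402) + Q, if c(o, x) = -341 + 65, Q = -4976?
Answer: -5252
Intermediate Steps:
c(o, x) = -276
c(643, 402) + Q = -276 - 4976 = -5252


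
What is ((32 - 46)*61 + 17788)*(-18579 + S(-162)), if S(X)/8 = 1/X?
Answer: -25484027402/81 ≈ -3.1462e+8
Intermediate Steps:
S(X) = 8/X
((32 - 46)*61 + 17788)*(-18579 + S(-162)) = ((32 - 46)*61 + 17788)*(-18579 + 8/(-162)) = (-14*61 + 17788)*(-18579 + 8*(-1/162)) = (-854 + 17788)*(-18579 - 4/81) = 16934*(-1504903/81) = -25484027402/81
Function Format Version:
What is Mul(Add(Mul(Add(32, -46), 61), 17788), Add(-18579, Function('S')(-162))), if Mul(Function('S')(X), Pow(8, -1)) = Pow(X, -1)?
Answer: Rational(-25484027402, 81) ≈ -3.1462e+8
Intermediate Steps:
Function('S')(X) = Mul(8, Pow(X, -1))
Mul(Add(Mul(Add(32, -46), 61), 17788), Add(-18579, Function('S')(-162))) = Mul(Add(Mul(Add(32, -46), 61), 17788), Add(-18579, Mul(8, Pow(-162, -1)))) = Mul(Add(Mul(-14, 61), 17788), Add(-18579, Mul(8, Rational(-1, 162)))) = Mul(Add(-854, 17788), Add(-18579, Rational(-4, 81))) = Mul(16934, Rational(-1504903, 81)) = Rational(-25484027402, 81)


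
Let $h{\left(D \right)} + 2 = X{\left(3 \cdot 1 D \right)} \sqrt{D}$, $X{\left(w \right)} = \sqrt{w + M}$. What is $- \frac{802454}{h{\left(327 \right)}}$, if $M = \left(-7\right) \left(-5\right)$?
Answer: $- \frac{401227}{83057} - \frac{401227 \sqrt{83058}}{83057} \approx -1397.0$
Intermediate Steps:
$M = 35$
$X{\left(w \right)} = \sqrt{35 + w}$ ($X{\left(w \right)} = \sqrt{w + 35} = \sqrt{35 + w}$)
$h{\left(D \right)} = -2 + \sqrt{D} \sqrt{35 + 3 D}$ ($h{\left(D \right)} = -2 + \sqrt{35 + 3 \cdot 1 D} \sqrt{D} = -2 + \sqrt{35 + 3 D} \sqrt{D} = -2 + \sqrt{D} \sqrt{35 + 3 D}$)
$- \frac{802454}{h{\left(327 \right)}} = - \frac{802454}{-2 + \sqrt{327} \sqrt{35 + 3 \cdot 327}} = - \frac{802454}{-2 + \sqrt{327} \sqrt{35 + 981}} = - \frac{802454}{-2 + \sqrt{327} \sqrt{1016}} = - \frac{802454}{-2 + \sqrt{327} \cdot 2 \sqrt{254}} = - \frac{802454}{-2 + 2 \sqrt{83058}}$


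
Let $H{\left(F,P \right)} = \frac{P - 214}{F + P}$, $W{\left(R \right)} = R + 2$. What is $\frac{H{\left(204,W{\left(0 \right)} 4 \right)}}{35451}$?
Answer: $- \frac{103}{3757806} \approx -2.741 \cdot 10^{-5}$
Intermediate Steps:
$W{\left(R \right)} = 2 + R$
$H{\left(F,P \right)} = \frac{-214 + P}{F + P}$
$\frac{H{\left(204,W{\left(0 \right)} 4 \right)}}{35451} = \frac{\frac{1}{204 + \left(2 + 0\right) 4} \left(-214 + \left(2 + 0\right) 4\right)}{35451} = \frac{-214 + 2 \cdot 4}{204 + 2 \cdot 4} \cdot \frac{1}{35451} = \frac{-214 + 8}{204 + 8} \cdot \frac{1}{35451} = \frac{1}{212} \left(-206\right) \frac{1}{35451} = \left(- \frac{103}{106}\right) \frac{1}{35451} = - \frac{103}{3757806}$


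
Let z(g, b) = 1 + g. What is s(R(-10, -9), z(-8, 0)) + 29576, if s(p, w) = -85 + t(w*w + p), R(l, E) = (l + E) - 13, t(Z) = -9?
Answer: 29482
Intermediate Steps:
R(l, E) = -13 + E + l (R(l, E) = (E + l) - 13 = -13 + E + l)
s(p, w) = -94 (s(p, w) = -85 - 9 = -94)
s(R(-10, -9), z(-8, 0)) + 29576 = -94 + 29576 = 29482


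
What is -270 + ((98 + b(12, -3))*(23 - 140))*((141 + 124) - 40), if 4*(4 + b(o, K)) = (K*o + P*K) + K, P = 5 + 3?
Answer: -8240805/4 ≈ -2.0602e+6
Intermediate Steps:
P = 8
b(o, K) = -4 + 9*K/4 + K*o/4 (b(o, K) = -4 + ((K*o + 8*K) + K)/4 = -4 + ((8*K + K*o) + K)/4 = -4 + (9*K + K*o)/4 = -4 + (9*K/4 + K*o/4) = -4 + 9*K/4 + K*o/4)
-270 + ((98 + b(12, -3))*(23 - 140))*((141 + 124) - 40) = -270 + ((98 + (-4 + (9/4)*(-3) + (1/4)*(-3)*12))*(23 - 140))*((141 + 124) - 40) = -270 + ((98 + (-4 - 27/4 - 9))*(-117))*(265 - 40) = -270 + ((98 - 79/4)*(-117))*225 = -270 + ((313/4)*(-117))*225 = -270 - 36621/4*225 = -270 - 8239725/4 = -8240805/4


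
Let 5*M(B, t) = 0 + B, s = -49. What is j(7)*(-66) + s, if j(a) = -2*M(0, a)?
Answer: -49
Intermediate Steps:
M(B, t) = B/5 (M(B, t) = (0 + B)/5 = B/5)
j(a) = 0 (j(a) = -2*0/5 = -2*0 = 0)
j(7)*(-66) + s = 0*(-66) - 49 = 0 - 49 = -49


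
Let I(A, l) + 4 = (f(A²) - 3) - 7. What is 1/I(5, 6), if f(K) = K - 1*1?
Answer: ⅒ ≈ 0.10000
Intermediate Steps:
f(K) = -1 + K (f(K) = K - 1 = -1 + K)
I(A, l) = -15 + A² (I(A, l) = -4 + (((-1 + A²) - 3) - 7) = -4 + ((-4 + A²) - 7) = -4 + (-11 + A²) = -15 + A²)
1/I(5, 6) = 1/(-15 + 5²) = 1/(-15 + 25) = 1/10 = ⅒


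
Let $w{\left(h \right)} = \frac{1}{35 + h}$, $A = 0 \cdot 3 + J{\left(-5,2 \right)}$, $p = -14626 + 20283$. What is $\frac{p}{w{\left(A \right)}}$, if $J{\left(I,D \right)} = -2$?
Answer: $186681$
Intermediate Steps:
$p = 5657$
$A = -2$ ($A = 0 \cdot 3 - 2 = 0 - 2 = -2$)
$\frac{p}{w{\left(A \right)}} = \frac{5657}{\frac{1}{35 - 2}} = \frac{5657}{\frac{1}{33}} = 5657 \frac{1}{\frac{1}{33}} = 5657 \cdot 33 = 186681$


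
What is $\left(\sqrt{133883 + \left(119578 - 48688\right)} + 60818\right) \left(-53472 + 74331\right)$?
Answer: $1268602662 + 20859 \sqrt{204773} \approx 1.278 \cdot 10^{9}$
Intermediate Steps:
$\left(\sqrt{133883 + \left(119578 - 48688\right)} + 60818\right) \left(-53472 + 74331\right) = \left(\sqrt{133883 + \left(119578 - 48688\right)} + 60818\right) 20859 = \left(\sqrt{133883 + 70890} + 60818\right) 20859 = \left(\sqrt{204773} + 60818\right) 20859 = \left(60818 + \sqrt{204773}\right) 20859 = 1268602662 + 20859 \sqrt{204773}$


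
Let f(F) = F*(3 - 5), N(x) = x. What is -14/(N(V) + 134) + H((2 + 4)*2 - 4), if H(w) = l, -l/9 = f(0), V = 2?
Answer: -7/68 ≈ -0.10294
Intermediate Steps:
f(F) = -2*F (f(F) = F*(-2) = -2*F)
l = 0 (l = -(-18)*0 = -9*0 = 0)
H(w) = 0
-14/(N(V) + 134) + H((2 + 4)*2 - 4) = -14/(2 + 134) + 0 = -14/136 + 0 = (1/136)*(-14) + 0 = -7/68 + 0 = -7/68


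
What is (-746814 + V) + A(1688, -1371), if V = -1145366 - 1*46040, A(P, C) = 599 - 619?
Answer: -1938240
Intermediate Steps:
A(P, C) = -20
V = -1191406 (V = -1145366 - 46040 = -1191406)
(-746814 + V) + A(1688, -1371) = (-746814 - 1191406) - 20 = -1938220 - 20 = -1938240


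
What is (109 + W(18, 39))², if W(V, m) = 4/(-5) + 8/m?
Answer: 446857321/38025 ≈ 11752.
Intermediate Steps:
W(V, m) = -⅘ + 8/m (W(V, m) = 4*(-⅕) + 8/m = -⅘ + 8/m)
(109 + W(18, 39))² = (109 + (-⅘ + 8/39))² = (109 - 116/195)² = (21139/195)² = 446857321/38025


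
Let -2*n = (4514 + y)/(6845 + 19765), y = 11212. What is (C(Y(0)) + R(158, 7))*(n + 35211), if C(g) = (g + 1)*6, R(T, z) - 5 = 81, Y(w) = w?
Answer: 14366671654/4435 ≈ 3.2394e+6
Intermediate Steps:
n = -2621/8870 (n = -(4514 + 11212)/(2*(6845 + 19765)) = -7863/26610 = -½*2621/4435 = -2621/8870 ≈ -0.29549)
R(T, z) = 86 (R(T, z) = 5 + 81 = 86)
C(g) = 6 + 6*g (C(g) = (1 + g)*6 = 6 + 6*g)
(C(Y(0)) + R(158, 7))*(n + 35211) = ((6 + 6*0) + 86)*(-2621/8870 + 35211) = ((6 + 0) + 86)*(312318949/8870) = (6 + 86)*(312318949/8870) = 92*(312318949/8870) = 14366671654/4435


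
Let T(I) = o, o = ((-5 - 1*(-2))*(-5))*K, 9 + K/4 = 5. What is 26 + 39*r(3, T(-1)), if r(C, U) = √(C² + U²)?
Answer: 26 + 117*√6401 ≈ 9386.7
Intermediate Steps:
K = -16 (K = -36 + 4*5 = -36 + 20 = -16)
o = -240 (o = ((-5 - 1*(-2))*(-5))*(-16) = ((-5 + 2)*(-5))*(-16) = -3*(-5)*(-16) = 15*(-16) = -240)
T(I) = -240
26 + 39*r(3, T(-1)) = 26 + 39*√(3² + (-240)²) = 26 + 39*√(9 + 57600) = 26 + 39*√57609 = 26 + 39*(3*√6401) = 26 + 117*√6401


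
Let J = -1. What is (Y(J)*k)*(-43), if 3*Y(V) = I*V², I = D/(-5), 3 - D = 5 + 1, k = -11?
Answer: 473/5 ≈ 94.600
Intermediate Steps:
D = -3 (D = 3 - (5 + 1) = 3 - 1*6 = 3 - 6 = -3)
I = ⅗ (I = -3/(-5) = -3*(-⅕) = ⅗ ≈ 0.60000)
Y(V) = V²/5 (Y(V) = (3*V²/5)/3 = V²/5)
(Y(J)*k)*(-43) = (((⅕)*(-1)²)*(-11))*(-43) = (((⅕)*1)*(-11))*(-43) = ((⅕)*(-11))*(-43) = -11/5*(-43) = 473/5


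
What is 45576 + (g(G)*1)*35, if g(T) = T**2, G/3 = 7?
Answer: 61011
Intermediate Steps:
G = 21 (G = 3*7 = 21)
45576 + (g(G)*1)*35 = 45576 + (21**2*1)*35 = 45576 + (441*1)*35 = 45576 + 441*35 = 45576 + 15435 = 61011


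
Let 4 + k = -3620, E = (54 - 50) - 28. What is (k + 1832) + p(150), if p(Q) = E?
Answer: -1816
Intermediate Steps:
E = -24 (E = 4 - 28 = -24)
p(Q) = -24
k = -3624 (k = -4 - 3620 = -3624)
(k + 1832) + p(150) = (-3624 + 1832) - 24 = -1792 - 24 = -1816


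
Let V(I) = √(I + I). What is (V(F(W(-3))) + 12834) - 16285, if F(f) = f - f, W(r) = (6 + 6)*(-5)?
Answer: -3451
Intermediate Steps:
W(r) = -60 (W(r) = 12*(-5) = -60)
F(f) = 0
V(I) = √2*√I (V(I) = √(2*I) = √2*√I)
(V(F(W(-3))) + 12834) - 16285 = (√2*√0 + 12834) - 16285 = (√2*0 + 12834) - 16285 = (0 + 12834) - 16285 = 12834 - 16285 = -3451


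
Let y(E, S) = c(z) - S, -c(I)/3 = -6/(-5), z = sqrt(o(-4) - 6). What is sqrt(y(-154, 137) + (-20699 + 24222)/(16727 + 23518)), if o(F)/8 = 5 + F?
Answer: 2*I*sqrt(56895604095)/40245 ≈ 11.854*I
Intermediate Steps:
o(F) = 40 + 8*F (o(F) = 8*(5 + F) = 40 + 8*F)
z = sqrt(2) (z = sqrt((40 + 8*(-4)) - 6) = sqrt((40 - 32) - 6) = sqrt(8 - 6) = sqrt(2) ≈ 1.4142)
c(I) = -18/5 (c(I) = -(-18)/(-5) = -(-18)*(-1)/5 = -3*6/5 = -18/5)
y(E, S) = -18/5 - S
sqrt(y(-154, 137) + (-20699 + 24222)/(16727 + 23518)) = sqrt((-18/5 - 1*137) + (-20699 + 24222)/(16727 + 23518)) = sqrt((-18/5 - 137) + 3523/40245) = sqrt(-703/5 + 3523*(1/40245)) = sqrt(-703/5 + 3523/40245) = sqrt(-5654924/40245) = 2*I*sqrt(56895604095)/40245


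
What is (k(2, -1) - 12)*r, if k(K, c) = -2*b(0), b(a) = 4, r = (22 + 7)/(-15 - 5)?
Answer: 29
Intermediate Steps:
r = -29/20 (r = 29/(-20) = 29*(-1/20) = -29/20 ≈ -1.4500)
k(K, c) = -8 (k(K, c) = -2*4 = -8)
(k(2, -1) - 12)*r = (-8 - 12)*(-29/20) = -20*(-29/20) = 29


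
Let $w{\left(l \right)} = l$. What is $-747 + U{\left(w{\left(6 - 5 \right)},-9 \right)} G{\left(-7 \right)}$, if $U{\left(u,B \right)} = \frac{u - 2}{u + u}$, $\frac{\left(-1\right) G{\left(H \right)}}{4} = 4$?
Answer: $-739$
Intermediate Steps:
$G{\left(H \right)} = -16$ ($G{\left(H \right)} = \left(-4\right) 4 = -16$)
$U{\left(u,B \right)} = \frac{-2 + u}{2 u}$
$-747 + U{\left(w{\left(6 - 5 \right)},-9 \right)} G{\left(-7 \right)} = -747 + \frac{-2 + \left(6 - 5\right)}{2 \left(6 - 5\right)} \left(-16\right) = -747 + \frac{-2 + 1}{2 \cdot 1} \left(-16\right) = -747 + \frac{1}{2} \cdot 1 \left(-1\right) \left(-16\right) = -747 - -8 = -747 + 8 = -739$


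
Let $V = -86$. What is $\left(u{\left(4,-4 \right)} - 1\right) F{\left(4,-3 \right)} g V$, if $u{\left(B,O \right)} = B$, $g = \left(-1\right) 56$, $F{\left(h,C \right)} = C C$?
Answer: $130032$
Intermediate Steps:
$F{\left(h,C \right)} = C^{2}$
$g = -56$
$\left(u{\left(4,-4 \right)} - 1\right) F{\left(4,-3 \right)} g V = \left(4 - 1\right) \left(-3\right)^{2} \left(-56\right) \left(-86\right) = 3 \cdot 9 \left(-56\right) \left(-86\right) = 27 \left(-56\right) \left(-86\right) = \left(-1512\right) \left(-86\right) = 130032$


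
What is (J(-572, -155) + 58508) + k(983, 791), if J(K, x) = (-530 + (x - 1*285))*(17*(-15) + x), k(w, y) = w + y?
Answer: 457982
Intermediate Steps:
J(K, x) = (-815 + x)*(-255 + x) (J(K, x) = (-530 + (x - 285))*(-255 + x) = (-530 + (-285 + x))*(-255 + x) = (-815 + x)*(-255 + x))
(J(-572, -155) + 58508) + k(983, 791) = ((207825 + (-155)² - 1070*(-155)) + 58508) + (983 + 791) = ((207825 + 24025 + 165850) + 58508) + 1774 = (397700 + 58508) + 1774 = 456208 + 1774 = 457982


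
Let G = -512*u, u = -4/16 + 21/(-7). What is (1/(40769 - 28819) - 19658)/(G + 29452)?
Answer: -234913099/371836200 ≈ -0.63177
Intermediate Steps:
u = -13/4 (u = -4*1/16 + 21*(-1/7) = -1/4 - 3 = -13/4 ≈ -3.2500)
G = 1664 (G = -512*(-13/4) = 1664)
(1/(40769 - 28819) - 19658)/(G + 29452) = (1/(40769 - 28819) - 19658)/(1664 + 29452) = (1/11950 - 19658)/31116 = (1/11950 - 19658)*(1/31116) = -234913099/11950*1/31116 = -234913099/371836200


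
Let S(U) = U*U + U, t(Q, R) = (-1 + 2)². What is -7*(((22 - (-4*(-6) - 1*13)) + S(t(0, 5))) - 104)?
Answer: 637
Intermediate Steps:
t(Q, R) = 1 (t(Q, R) = 1² = 1)
S(U) = U + U² (S(U) = U² + U = U + U²)
-7*(((22 - (-4*(-6) - 1*13)) + S(t(0, 5))) - 104) = -7*(((22 - (-4*(-6) - 1*13)) + 1*(1 + 1)) - 104) = -7*(((22 - (24 - 13)) + 1*2) - 104) = -7*(((22 - 1*11) + 2) - 104) = -7*(((22 - 11) + 2) - 104) = -7*((11 + 2) - 104) = -7*(13 - 104) = -7*(-91) = 637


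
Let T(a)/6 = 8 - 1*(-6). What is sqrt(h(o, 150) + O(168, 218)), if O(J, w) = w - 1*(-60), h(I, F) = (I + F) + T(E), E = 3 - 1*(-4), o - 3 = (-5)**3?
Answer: sqrt(390) ≈ 19.748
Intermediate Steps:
o = -122 (o = 3 + (-5)**3 = 3 - 125 = -122)
E = 7 (E = 3 + 4 = 7)
T(a) = 84 (T(a) = 6*(8 - 1*(-6)) = 6*(8 + 6) = 6*14 = 84)
h(I, F) = 84 + F + I (h(I, F) = (I + F) + 84 = (F + I) + 84 = 84 + F + I)
O(J, w) = 60 + w (O(J, w) = w + 60 = 60 + w)
sqrt(h(o, 150) + O(168, 218)) = sqrt((84 + 150 - 122) + (60 + 218)) = sqrt(112 + 278) = sqrt(390)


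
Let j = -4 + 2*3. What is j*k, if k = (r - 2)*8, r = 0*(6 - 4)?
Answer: -32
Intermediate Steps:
r = 0 (r = 0*2 = 0)
j = 2 (j = -4 + 6 = 2)
k = -16 (k = (0 - 2)*8 = -2*8 = -16)
j*k = 2*(-16) = -32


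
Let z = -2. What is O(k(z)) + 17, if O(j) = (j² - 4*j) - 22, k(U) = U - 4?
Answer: 55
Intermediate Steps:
k(U) = -4 + U
O(j) = -22 + j² - 4*j
O(k(z)) + 17 = (-22 + (-4 - 2)² - 4*(-4 - 2)) + 17 = (-22 + (-6)² - 4*(-6)) + 17 = (-22 + 36 + 24) + 17 = 38 + 17 = 55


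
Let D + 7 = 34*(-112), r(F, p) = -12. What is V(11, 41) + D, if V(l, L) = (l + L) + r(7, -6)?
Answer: -3775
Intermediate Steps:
V(l, L) = -12 + L + l (V(l, L) = (l + L) - 12 = (L + l) - 12 = -12 + L + l)
D = -3815 (D = -7 + 34*(-112) = -7 - 3808 = -3815)
V(11, 41) + D = (-12 + 41 + 11) - 3815 = 40 - 3815 = -3775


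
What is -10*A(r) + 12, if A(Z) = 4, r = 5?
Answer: -28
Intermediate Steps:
-10*A(r) + 12 = -10*4 + 12 = -40 + 12 = -28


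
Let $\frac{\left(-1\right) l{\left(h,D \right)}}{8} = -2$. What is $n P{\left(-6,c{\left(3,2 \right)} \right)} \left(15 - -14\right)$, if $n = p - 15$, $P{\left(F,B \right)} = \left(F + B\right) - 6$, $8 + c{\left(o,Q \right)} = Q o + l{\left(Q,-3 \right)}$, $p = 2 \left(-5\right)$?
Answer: $-1450$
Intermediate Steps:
$l{\left(h,D \right)} = 16$ ($l{\left(h,D \right)} = \left(-8\right) \left(-2\right) = 16$)
$p = -10$
$c{\left(o,Q \right)} = 8 + Q o$ ($c{\left(o,Q \right)} = -8 + \left(Q o + 16\right) = -8 + \left(16 + Q o\right) = 8 + Q o$)
$P{\left(F,B \right)} = -6 + B + F$ ($P{\left(F,B \right)} = \left(B + F\right) - 6 = -6 + B + F$)
$n = -25$ ($n = -10 - 15 = -25$)
$n P{\left(-6,c{\left(3,2 \right)} \right)} \left(15 - -14\right) = - 25 \left(-6 + \left(8 + 2 \cdot 3\right) - 6\right) \left(15 - -14\right) = - 25 \left(-6 + \left(8 + 6\right) - 6\right) \left(15 + 14\right) = - 25 \left(-6 + 14 - 6\right) 29 = \left(-25\right) 2 \cdot 29 = \left(-50\right) 29 = -1450$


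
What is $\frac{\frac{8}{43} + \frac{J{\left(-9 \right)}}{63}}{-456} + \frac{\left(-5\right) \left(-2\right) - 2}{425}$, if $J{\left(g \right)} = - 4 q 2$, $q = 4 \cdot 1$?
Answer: $\frac{1281629}{65625525} \approx 0.019529$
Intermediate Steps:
$q = 4$
$J{\left(g \right)} = -32$ ($J{\left(g \right)} = \left(-4\right) 4 \cdot 2 = \left(-16\right) 2 = -32$)
$\frac{\frac{8}{43} + \frac{J{\left(-9 \right)}}{63}}{-456} + \frac{\left(-5\right) \left(-2\right) - 2}{425} = \frac{\frac{8}{43} - \frac{32}{63}}{-456} + \frac{\left(-5\right) \left(-2\right) - 2}{425} = \left(8 \cdot \frac{1}{43} - \frac{32}{63}\right) \left(- \frac{1}{456}\right) + \left(10 - 2\right) \frac{1}{425} = \left(\frac{8}{43} - \frac{32}{63}\right) \left(- \frac{1}{456}\right) + 8 \cdot \frac{1}{425} = \left(- \frac{872}{2709}\right) \left(- \frac{1}{456}\right) + \frac{8}{425} = \frac{109}{154413} + \frac{8}{425} = \frac{1281629}{65625525}$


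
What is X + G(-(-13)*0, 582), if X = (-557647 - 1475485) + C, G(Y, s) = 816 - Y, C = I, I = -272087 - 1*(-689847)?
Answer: -1614556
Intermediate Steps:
I = 417760 (I = -272087 + 689847 = 417760)
C = 417760
X = -1615372 (X = (-557647 - 1475485) + 417760 = -2033132 + 417760 = -1615372)
X + G(-(-13)*0, 582) = -1615372 + (816 - (-1)*(-13*0)) = -1615372 + (816 - (-1)*0) = -1615372 + (816 - 1*0) = -1615372 + (816 + 0) = -1615372 + 816 = -1614556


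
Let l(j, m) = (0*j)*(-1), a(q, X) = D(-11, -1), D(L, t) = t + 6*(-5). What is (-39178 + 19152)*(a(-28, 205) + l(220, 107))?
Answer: 620806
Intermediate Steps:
D(L, t) = -30 + t (D(L, t) = t - 30 = -30 + t)
a(q, X) = -31 (a(q, X) = -30 - 1 = -31)
l(j, m) = 0 (l(j, m) = 0*(-1) = 0)
(-39178 + 19152)*(a(-28, 205) + l(220, 107)) = (-39178 + 19152)*(-31 + 0) = -20026*(-31) = 620806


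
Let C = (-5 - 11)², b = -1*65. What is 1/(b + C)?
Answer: 1/191 ≈ 0.0052356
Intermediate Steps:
b = -65
C = 256 (C = (-16)² = 256)
1/(b + C) = 1/(-65 + 256) = 1/191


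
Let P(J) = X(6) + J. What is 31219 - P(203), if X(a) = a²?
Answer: 30980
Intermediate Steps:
P(J) = 36 + J (P(J) = 6² + J = 36 + J)
31219 - P(203) = 31219 - (36 + 203) = 31219 - 1*239 = 31219 - 239 = 30980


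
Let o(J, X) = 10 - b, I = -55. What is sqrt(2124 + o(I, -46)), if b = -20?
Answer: sqrt(2154) ≈ 46.411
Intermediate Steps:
o(J, X) = 30 (o(J, X) = 10 - 1*(-20) = 10 + 20 = 30)
sqrt(2124 + o(I, -46)) = sqrt(2124 + 30) = sqrt(2154)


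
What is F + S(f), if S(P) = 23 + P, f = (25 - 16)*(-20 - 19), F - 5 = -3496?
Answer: -3819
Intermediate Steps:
F = -3491 (F = 5 - 3496 = -3491)
f = -351 (f = 9*(-39) = -351)
F + S(f) = -3491 + (23 - 351) = -3491 - 328 = -3819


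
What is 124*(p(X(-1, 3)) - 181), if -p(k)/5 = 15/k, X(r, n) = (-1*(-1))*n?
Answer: -25544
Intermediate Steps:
X(r, n) = n (X(r, n) = 1*n = n)
p(k) = -75/k
124*(p(X(-1, 3)) - 181) = 124*(-75/3 - 181) = 124*(-75*1/3 - 181) = 124*(-25 - 181) = 124*(-206) = -25544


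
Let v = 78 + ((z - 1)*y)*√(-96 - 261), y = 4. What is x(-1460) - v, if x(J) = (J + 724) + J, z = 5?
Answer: -2274 - 16*I*√357 ≈ -2274.0 - 302.31*I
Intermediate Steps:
x(J) = 724 + 2*J (x(J) = (724 + J) + J = 724 + 2*J)
v = 78 + 16*I*√357 (v = 78 + ((5 - 1)*4)*√(-96 - 261) = 78 + (4*4)*√(-357) = 78 + 16*(I*√357) = 78 + 16*I*√357 ≈ 78.0 + 302.31*I)
x(-1460) - v = (724 + 2*(-1460)) - (78 + 16*I*√357) = (724 - 2920) + (-78 - 16*I*√357) = -2196 + (-78 - 16*I*√357) = -2274 - 16*I*√357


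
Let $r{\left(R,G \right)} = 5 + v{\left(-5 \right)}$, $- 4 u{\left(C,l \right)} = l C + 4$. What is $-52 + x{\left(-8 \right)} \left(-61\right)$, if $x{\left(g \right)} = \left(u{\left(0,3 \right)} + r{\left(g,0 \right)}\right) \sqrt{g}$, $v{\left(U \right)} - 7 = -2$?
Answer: $-52 - 1098 i \sqrt{2} \approx -52.0 - 1552.8 i$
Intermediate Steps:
$u{\left(C,l \right)} = -1 - \frac{C l}{4}$ ($u{\left(C,l \right)} = - \frac{l C + 4}{4} = - \frac{C l + 4}{4} = - \frac{4 + C l}{4} = -1 - \frac{C l}{4}$)
$v{\left(U \right)} = 5$ ($v{\left(U \right)} = 7 - 2 = 5$)
$r{\left(R,G \right)} = 10$ ($r{\left(R,G \right)} = 5 + 5 = 10$)
$x{\left(g \right)} = 9 \sqrt{g}$ ($x{\left(g \right)} = \left(\left(-1 - 0 \cdot 3\right) + 10\right) \sqrt{g} = \left(\left(-1 + 0\right) + 10\right) \sqrt{g} = \left(-1 + 10\right) \sqrt{g} = 9 \sqrt{g}$)
$-52 + x{\left(-8 \right)} \left(-61\right) = -52 + 9 \sqrt{-8} \left(-61\right) = -52 + 9 \cdot 2 i \sqrt{2} \left(-61\right) = -52 + 18 i \sqrt{2} \left(-61\right) = -52 - 1098 i \sqrt{2}$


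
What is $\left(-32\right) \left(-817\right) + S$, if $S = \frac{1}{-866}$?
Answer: $\frac{22640703}{866} \approx 26144.0$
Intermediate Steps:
$S = - \frac{1}{866} \approx -0.0011547$
$\left(-32\right) \left(-817\right) + S = \left(-32\right) \left(-817\right) - \frac{1}{866} = 26144 - \frac{1}{866} = \frac{22640703}{866}$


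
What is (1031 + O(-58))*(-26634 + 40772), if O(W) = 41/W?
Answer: 422422233/29 ≈ 1.4566e+7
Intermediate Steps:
(1031 + O(-58))*(-26634 + 40772) = (1031 + 41/(-58))*(-26634 + 40772) = (1031 + 41*(-1/58))*14138 = (1031 - 41/58)*14138 = (59757/58)*14138 = 422422233/29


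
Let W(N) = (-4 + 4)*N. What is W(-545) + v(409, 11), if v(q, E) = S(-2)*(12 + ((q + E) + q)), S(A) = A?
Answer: -1682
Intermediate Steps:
v(q, E) = -24 - 4*q - 2*E (v(q, E) = -2*(12 + ((q + E) + q)) = -2*(12 + ((E + q) + q)) = -2*(12 + (E + 2*q)) = -2*(12 + E + 2*q) = -24 - 4*q - 2*E)
W(N) = 0 (W(N) = 0*N = 0)
W(-545) + v(409, 11) = 0 + (-24 - 4*409 - 2*11) = 0 + (-24 - 1636 - 22) = 0 - 1682 = -1682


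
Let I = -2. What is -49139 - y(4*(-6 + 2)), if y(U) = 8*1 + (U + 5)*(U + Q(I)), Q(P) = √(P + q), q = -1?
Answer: -49323 + 11*I*√3 ≈ -49323.0 + 19.053*I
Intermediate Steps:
Q(P) = √(-1 + P) (Q(P) = √(P - 1) = √(-1 + P))
y(U) = 8 + (5 + U)*(U + I*√3) (y(U) = 8*1 + (U + 5)*(U + √(-1 - 2)) = 8 + (5 + U)*(U + √(-3)) = 8 + (5 + U)*(U + I*√3))
-49139 - y(4*(-6 + 2)) = -49139 - (8 + (4*(-6 + 2))² + 5*(4*(-6 + 2)) + 5*I*√3 + I*(4*(-6 + 2))*√3) = -49139 - (8 + (4*(-4))² + 5*(4*(-4)) + 5*I*√3 + I*(4*(-4))*√3) = -49139 - (8 + (-16)² + 5*(-16) + 5*I*√3 + I*(-16)*√3) = -49139 - (8 + 256 - 80 + 5*I*√3 - 16*I*√3) = -49139 - (184 - 11*I*√3) = -49139 + (-184 + 11*I*√3) = -49323 + 11*I*√3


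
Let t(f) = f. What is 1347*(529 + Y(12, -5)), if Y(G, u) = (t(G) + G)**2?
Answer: 1488435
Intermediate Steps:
Y(G, u) = 4*G**2 (Y(G, u) = (G + G)**2 = (2*G)**2 = 4*G**2)
1347*(529 + Y(12, -5)) = 1347*(529 + 4*12**2) = 1347*(529 + 4*144) = 1347*(529 + 576) = 1347*1105 = 1488435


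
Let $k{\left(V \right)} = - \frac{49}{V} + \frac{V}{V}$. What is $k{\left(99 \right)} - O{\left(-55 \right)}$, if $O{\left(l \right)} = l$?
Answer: $\frac{5495}{99} \approx 55.505$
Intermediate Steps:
$k{\left(V \right)} = 1 - \frac{49}{V}$ ($k{\left(V \right)} = - \frac{49}{V} + 1 = 1 - \frac{49}{V}$)
$k{\left(99 \right)} - O{\left(-55 \right)} = \frac{-49 + 99}{99} - -55 = \frac{1}{99} \cdot 50 + 55 = \frac{50}{99} + 55 = \frac{5495}{99}$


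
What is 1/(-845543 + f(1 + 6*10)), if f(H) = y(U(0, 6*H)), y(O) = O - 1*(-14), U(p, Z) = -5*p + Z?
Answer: -1/845163 ≈ -1.1832e-6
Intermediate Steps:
U(p, Z) = Z - 5*p
y(O) = 14 + O (y(O) = O + 14 = 14 + O)
f(H) = 14 + 6*H (f(H) = 14 + (6*H - 5*0) = 14 + (6*H + 0) = 14 + 6*H)
1/(-845543 + f(1 + 6*10)) = 1/(-845543 + (14 + 6*(1 + 6*10))) = 1/(-845543 + (14 + 6*(1 + 60))) = 1/(-845543 + (14 + 6*61)) = 1/(-845543 + (14 + 366)) = 1/(-845543 + 380) = 1/(-845163) = -1/845163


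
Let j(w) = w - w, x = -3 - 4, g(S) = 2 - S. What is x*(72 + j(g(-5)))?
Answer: -504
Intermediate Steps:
x = -7
j(w) = 0
x*(72 + j(g(-5))) = -7*(72 + 0) = -7*72 = -504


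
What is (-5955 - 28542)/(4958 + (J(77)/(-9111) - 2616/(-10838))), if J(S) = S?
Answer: -1703203442973/244800399547 ≈ -6.9575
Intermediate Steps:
(-5955 - 28542)/(4958 + (J(77)/(-9111) - 2616/(-10838))) = (-5955 - 28542)/(4958 + (77/(-9111) - 2616/(-10838))) = -34497/(4958 + (77*(-1/9111) - 2616*(-1/10838))) = -34497/(4958 + (-77/9111 + 1308/5419)) = -34497/(4958 + 11499925/49372509) = -34497/244800399547/49372509 = -34497*49372509/244800399547 = -1703203442973/244800399547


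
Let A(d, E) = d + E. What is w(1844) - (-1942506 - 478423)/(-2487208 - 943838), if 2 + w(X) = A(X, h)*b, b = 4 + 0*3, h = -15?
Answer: 25092249515/3431046 ≈ 7313.3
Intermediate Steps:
b = 4 (b = 4 + 0 = 4)
A(d, E) = E + d
w(X) = -62 + 4*X (w(X) = -2 + (-15 + X)*4 = -2 + (-60 + 4*X) = -62 + 4*X)
w(1844) - (-1942506 - 478423)/(-2487208 - 943838) = (-62 + 4*1844) - (-1942506 - 478423)/(-2487208 - 943838) = (-62 + 7376) - (-2420929)/(-3431046) = 7314 - (-2420929)*(-1)/3431046 = 7314 - 1*2420929/3431046 = 7314 - 2420929/3431046 = 25092249515/3431046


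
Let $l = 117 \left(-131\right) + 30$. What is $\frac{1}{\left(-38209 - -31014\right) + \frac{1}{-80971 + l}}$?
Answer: $- \frac{96268}{692648261} \approx -0.00013899$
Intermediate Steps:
$l = -15297$ ($l = -15327 + 30 = -15297$)
$\frac{1}{\left(-38209 - -31014\right) + \frac{1}{-80971 + l}} = \frac{1}{\left(-38209 - -31014\right) + \frac{1}{-80971 - 15297}} = \frac{1}{\left(-38209 + 31014\right) + \frac{1}{-96268}} = \frac{1}{-7195 - \frac{1}{96268}} = \frac{1}{- \frac{692648261}{96268}} = - \frac{96268}{692648261}$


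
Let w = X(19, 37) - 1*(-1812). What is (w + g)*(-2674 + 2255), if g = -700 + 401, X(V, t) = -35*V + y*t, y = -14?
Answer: -138270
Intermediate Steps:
X(V, t) = -35*V - 14*t
w = 629 (w = (-35*19 - 14*37) - 1*(-1812) = (-665 - 518) + 1812 = -1183 + 1812 = 629)
g = -299
(w + g)*(-2674 + 2255) = (629 - 299)*(-2674 + 2255) = 330*(-419) = -138270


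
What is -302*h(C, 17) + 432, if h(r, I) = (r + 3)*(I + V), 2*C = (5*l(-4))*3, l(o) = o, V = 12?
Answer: 236898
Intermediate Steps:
C = -30 (C = ((5*(-4))*3)/2 = (-20*3)/2 = (½)*(-60) = -30)
h(r, I) = (3 + r)*(12 + I) (h(r, I) = (r + 3)*(I + 12) = (3 + r)*(12 + I))
-302*h(C, 17) + 432 = -302*(36 + 3*17 + 12*(-30) + 17*(-30)) + 432 = -302*(36 + 51 - 360 - 510) + 432 = -302*(-783) + 432 = 236466 + 432 = 236898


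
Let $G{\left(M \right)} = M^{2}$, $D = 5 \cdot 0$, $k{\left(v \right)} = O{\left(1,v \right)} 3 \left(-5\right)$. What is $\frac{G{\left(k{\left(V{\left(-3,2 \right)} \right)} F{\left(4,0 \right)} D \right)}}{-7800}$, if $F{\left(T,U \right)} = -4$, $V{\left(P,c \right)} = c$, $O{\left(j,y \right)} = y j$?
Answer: $0$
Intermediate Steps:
$O{\left(j,y \right)} = j y$
$k{\left(v \right)} = - 15 v$ ($k{\left(v \right)} = 1 v 3 \left(-5\right) = v 3 \left(-5\right) = 3 v \left(-5\right) = - 15 v$)
$D = 0$
$\frac{G{\left(k{\left(V{\left(-3,2 \right)} \right)} F{\left(4,0 \right)} D \right)}}{-7800} = \frac{\left(\left(-15\right) 2 \left(-4\right) 0\right)^{2}}{-7800} = \left(\left(-30\right) \left(-4\right) 0\right)^{2} \left(- \frac{1}{7800}\right) = \left(120 \cdot 0\right)^{2} \left(- \frac{1}{7800}\right) = 0^{2} \left(- \frac{1}{7800}\right) = 0 \left(- \frac{1}{7800}\right) = 0$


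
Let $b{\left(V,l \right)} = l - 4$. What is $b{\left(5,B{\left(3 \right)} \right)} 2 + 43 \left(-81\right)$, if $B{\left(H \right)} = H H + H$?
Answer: $-3467$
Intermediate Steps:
$B{\left(H \right)} = H + H^{2}$ ($B{\left(H \right)} = H^{2} + H = H + H^{2}$)
$b{\left(V,l \right)} = -4 + l$ ($b{\left(V,l \right)} = l - 4 = -4 + l$)
$b{\left(5,B{\left(3 \right)} \right)} 2 + 43 \left(-81\right) = \left(-4 + 3 \left(1 + 3\right)\right) 2 + 43 \left(-81\right) = \left(-4 + 3 \cdot 4\right) 2 - 3483 = \left(-4 + 12\right) 2 - 3483 = 8 \cdot 2 - 3483 = 16 - 3483 = -3467$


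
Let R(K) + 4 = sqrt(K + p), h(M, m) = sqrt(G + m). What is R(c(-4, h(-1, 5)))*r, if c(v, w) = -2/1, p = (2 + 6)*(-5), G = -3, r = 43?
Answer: -172 + 43*I*sqrt(42) ≈ -172.0 + 278.67*I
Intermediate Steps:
h(M, m) = sqrt(-3 + m)
p = -40 (p = 8*(-5) = -40)
c(v, w) = -2 (c(v, w) = -2*1 = -2)
R(K) = -4 + sqrt(-40 + K) (R(K) = -4 + sqrt(K - 40) = -4 + sqrt(-40 + K))
R(c(-4, h(-1, 5)))*r = (-4 + sqrt(-40 - 2))*43 = (-4 + sqrt(-42))*43 = (-4 + I*sqrt(42))*43 = -172 + 43*I*sqrt(42)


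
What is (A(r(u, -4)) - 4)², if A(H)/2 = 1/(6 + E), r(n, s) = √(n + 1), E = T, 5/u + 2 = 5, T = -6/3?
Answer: 49/4 ≈ 12.250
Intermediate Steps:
T = -2 (T = -6*⅓ = -2)
u = 5/3 (u = 5/(-2 + 5) = 5/3 ≈ 1.6667)
E = -2
r(n, s) = √(1 + n)
A(H) = ½ (A(H) = 2/(6 - 2) = 2/4 = 2*(¼) = ½)
(A(r(u, -4)) - 4)² = (½ - 4)² = (-7/2)² = 49/4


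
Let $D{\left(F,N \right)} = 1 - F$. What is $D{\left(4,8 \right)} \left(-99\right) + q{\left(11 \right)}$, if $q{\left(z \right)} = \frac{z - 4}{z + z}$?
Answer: $\frac{6541}{22} \approx 297.32$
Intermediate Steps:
$q{\left(z \right)} = \frac{-4 + z}{2 z}$
$D{\left(4,8 \right)} \left(-99\right) + q{\left(11 \right)} = \left(1 - 4\right) \left(-99\right) + \frac{-4 + 11}{2 \cdot 11} = \left(1 - 4\right) \left(-99\right) + \frac{1}{2} \cdot \frac{1}{11} \cdot 7 = \left(-3\right) \left(-99\right) + \frac{7}{22} = 297 + \frac{7}{22} = \frac{6541}{22}$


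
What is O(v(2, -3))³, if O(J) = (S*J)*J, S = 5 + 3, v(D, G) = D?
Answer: 32768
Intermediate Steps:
S = 8
O(J) = 8*J² (O(J) = (8*J)*J = 8*J²)
O(v(2, -3))³ = (8*2²)³ = (8*4)³ = 32³ = 32768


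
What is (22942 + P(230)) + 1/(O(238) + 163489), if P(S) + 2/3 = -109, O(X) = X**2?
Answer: 15078450104/660399 ≈ 22832.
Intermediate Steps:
P(S) = -329/3 (P(S) = -2/3 - 109 = -329/3)
(22942 + P(230)) + 1/(O(238) + 163489) = (22942 - 329/3) + 1/(238**2 + 163489) = 68497/3 + 1/(56644 + 163489) = 68497/3 + 1/220133 = 15078450104/660399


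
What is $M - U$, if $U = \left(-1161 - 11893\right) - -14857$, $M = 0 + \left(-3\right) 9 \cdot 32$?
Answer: $-2667$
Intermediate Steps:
$M = -864$ ($M = 0 - 864 = -864$)
$U = 1803$ ($U = \left(-1161 - 11893\right) + 14857 = -13054 + 14857 = 1803$)
$M - U = -864 - 1803 = -2667$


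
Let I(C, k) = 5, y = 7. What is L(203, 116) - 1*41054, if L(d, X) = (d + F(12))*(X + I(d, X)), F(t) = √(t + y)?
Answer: -16491 + 121*√19 ≈ -15964.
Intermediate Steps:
F(t) = √(7 + t) (F(t) = √(t + 7) = √(7 + t))
L(d, X) = (5 + X)*(d + √19) (L(d, X) = (d + √(7 + 12))*(X + 5) = (d + √19)*(5 + X) = (5 + X)*(d + √19))
L(203, 116) - 1*41054 = (5*203 + 5*√19 + 116*203 + 116*√19) - 1*41054 = (1015 + 5*√19 + 23548 + 116*√19) - 41054 = (24563 + 121*√19) - 41054 = -16491 + 121*√19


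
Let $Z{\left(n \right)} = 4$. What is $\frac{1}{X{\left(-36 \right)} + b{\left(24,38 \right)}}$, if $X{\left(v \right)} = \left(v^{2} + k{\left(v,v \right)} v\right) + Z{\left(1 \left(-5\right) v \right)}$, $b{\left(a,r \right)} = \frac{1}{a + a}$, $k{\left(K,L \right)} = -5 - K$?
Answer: $\frac{48}{8833} \approx 0.0054342$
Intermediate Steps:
$b{\left(a,r \right)} = \frac{1}{2 a}$
$X{\left(v \right)} = 4 + v^{2} + v \left(-5 - v\right)$ ($X{\left(v \right)} = \left(v^{2} + \left(-5 - v\right) v\right) + 4 = \left(v^{2} + v \left(-5 - v\right)\right) + 4 = 4 + v^{2} + v \left(-5 - v\right)$)
$\frac{1}{X{\left(-36 \right)} + b{\left(24,38 \right)}} = \frac{1}{\left(4 - -180\right) + \frac{1}{2 \cdot 24}} = \frac{1}{\left(4 + 180\right) + \frac{1}{2} \cdot \frac{1}{24}} = \frac{1}{184 + \frac{1}{48}} = \frac{1}{\frac{8833}{48}} = \frac{48}{8833}$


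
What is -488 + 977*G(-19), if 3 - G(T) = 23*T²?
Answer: -8109588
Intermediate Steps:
G(T) = 3 - 23*T²
-488 + 977*G(-19) = -488 + 977*(3 - 23*(-19)²) = -488 + 977*(3 - 23*361) = -488 + 977*(3 - 8303) = -488 + 977*(-8300) = -488 - 8109100 = -8109588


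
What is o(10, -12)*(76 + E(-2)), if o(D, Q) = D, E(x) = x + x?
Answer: 720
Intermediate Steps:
E(x) = 2*x
o(10, -12)*(76 + E(-2)) = 10*(76 + 2*(-2)) = 10*(76 - 4) = 10*72 = 720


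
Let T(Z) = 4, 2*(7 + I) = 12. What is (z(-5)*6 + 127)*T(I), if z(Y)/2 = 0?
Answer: 508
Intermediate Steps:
I = -1 (I = -7 + (½)*12 = -7 + 6 = -1)
z(Y) = 0 (z(Y) = 2*0 = 0)
(z(-5)*6 + 127)*T(I) = (0*6 + 127)*4 = (0 + 127)*4 = 127*4 = 508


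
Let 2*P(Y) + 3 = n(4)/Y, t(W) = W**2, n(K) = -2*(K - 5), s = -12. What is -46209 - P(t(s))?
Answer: -6653881/144 ≈ -46208.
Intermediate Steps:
n(K) = 10 - 2*K (n(K) = -2*(-5 + K) = 10 - 2*K)
P(Y) = -3/2 + 1/Y (P(Y) = -3/2 + ((10 - 2*4)/Y)/2 = -3/2 + ((10 - 8)/Y)/2 = -3/2 + (2/Y)/2 = -3/2 + 1/Y)
-46209 - P(t(s)) = -46209 - (-3/2 + 1/((-12)**2)) = -46209 - (-3/2 + 1/144) = -46209 - 1*(-215/144) = -46209 + 215/144 = -6653881/144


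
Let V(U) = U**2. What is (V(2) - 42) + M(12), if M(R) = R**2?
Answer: 106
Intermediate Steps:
(V(2) - 42) + M(12) = (2**2 - 42) + 12**2 = (4 - 42) + 144 = -38 + 144 = 106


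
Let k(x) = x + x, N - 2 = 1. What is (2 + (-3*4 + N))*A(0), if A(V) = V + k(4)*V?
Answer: 0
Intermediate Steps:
N = 3 (N = 2 + 1 = 3)
k(x) = 2*x
A(V) = 9*V (A(V) = V + (2*4)*V = V + 8*V = 9*V)
(2 + (-3*4 + N))*A(0) = (2 + (-3*4 + 3))*(9*0) = (2 + (-12 + 3))*0 = (2 - 9)*0 = -7*0 = 0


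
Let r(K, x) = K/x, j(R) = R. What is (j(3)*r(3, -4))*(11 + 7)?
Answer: -81/2 ≈ -40.500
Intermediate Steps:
(j(3)*r(3, -4))*(11 + 7) = (3*(3/(-4)))*(11 + 7) = (3*(3*(-¼)))*18 = (3*(-¾))*18 = -9/4*18 = -81/2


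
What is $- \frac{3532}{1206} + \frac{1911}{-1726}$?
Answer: $- \frac{4200449}{1040778} \approx -4.0359$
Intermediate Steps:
$- \frac{3532}{1206} + \frac{1911}{-1726} = \left(-3532\right) \frac{1}{1206} + 1911 \left(- \frac{1}{1726}\right) = - \frac{1766}{603} - \frac{1911}{1726} = - \frac{4200449}{1040778}$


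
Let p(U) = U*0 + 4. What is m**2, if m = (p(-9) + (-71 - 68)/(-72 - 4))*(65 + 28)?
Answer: 1697357601/5776 ≈ 2.9386e+5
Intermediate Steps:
p(U) = 4 (p(U) = 0 + 4 = 4)
m = 41199/76 (m = (4 + (-71 - 68)/(-72 - 4))*(65 + 28) = (4 - 139/(-76))*93 = (4 - 139*(-1/76))*93 = (4 + 139/76)*93 = (443/76)*93 = 41199/76 ≈ 542.09)
m**2 = (41199/76)**2 = 1697357601/5776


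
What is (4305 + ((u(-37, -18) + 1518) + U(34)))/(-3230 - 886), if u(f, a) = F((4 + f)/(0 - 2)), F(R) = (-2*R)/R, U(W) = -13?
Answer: -484/343 ≈ -1.4111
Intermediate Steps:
F(R) = -2
u(f, a) = -2
(4305 + ((u(-37, -18) + 1518) + U(34)))/(-3230 - 886) = (4305 + ((-2 + 1518) - 13))/(-3230 - 886) = (4305 + (1516 - 13))/(-4116) = (4305 + 1503)*(-1/4116) = 5808*(-1/4116) = -484/343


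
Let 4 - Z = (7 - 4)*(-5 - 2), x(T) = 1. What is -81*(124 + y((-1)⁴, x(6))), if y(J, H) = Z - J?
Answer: -11988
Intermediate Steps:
Z = 25 (Z = 4 - (7 - 4)*(-5 - 2) = 4 - 3*(-7) = 4 - 1*(-21) = 4 + 21 = 25)
y(J, H) = 25 - J
-81*(124 + y((-1)⁴, x(6))) = -81*(124 + (25 - 1*(-1)⁴)) = -81*(124 + (25 - 1*1)) = -81*(124 + (25 - 1)) = -81*(124 + 24) = -81*148 = -11988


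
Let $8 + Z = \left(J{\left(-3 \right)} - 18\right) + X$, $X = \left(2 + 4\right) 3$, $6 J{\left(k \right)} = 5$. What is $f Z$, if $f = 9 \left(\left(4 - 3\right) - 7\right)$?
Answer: $387$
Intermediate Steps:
$J{\left(k \right)} = \frac{5}{6}$ ($J{\left(k \right)} = \frac{1}{6} \cdot 5 = \frac{5}{6}$)
$X = 18$ ($X = 6 \cdot 3 = 18$)
$f = -54$ ($f = 9 \left(1 - 7\right) = 9 \left(-6\right) = -54$)
$Z = - \frac{43}{6}$ ($Z = -8 + \left(\left(\frac{5}{6} - 18\right) + 18\right) = -8 + \left(- \frac{103}{6} + 18\right) = -8 + \frac{5}{6} = - \frac{43}{6} \approx -7.1667$)
$f Z = \left(-54\right) \left(- \frac{43}{6}\right) = 387$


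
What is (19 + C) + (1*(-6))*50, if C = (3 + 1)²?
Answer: -265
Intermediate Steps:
C = 16 (C = 4² = 16)
(19 + C) + (1*(-6))*50 = (19 + 16) + (1*(-6))*50 = 35 - 6*50 = 35 - 300 = -265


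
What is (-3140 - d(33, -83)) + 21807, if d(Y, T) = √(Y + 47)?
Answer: 18667 - 4*√5 ≈ 18658.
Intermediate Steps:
d(Y, T) = √(47 + Y)
(-3140 - d(33, -83)) + 21807 = (-3140 - √(47 + 33)) + 21807 = (-3140 - √80) + 21807 = (-3140 - 4*√5) + 21807 = 18667 - 4*√5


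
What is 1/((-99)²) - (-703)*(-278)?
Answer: -1915448633/9801 ≈ -1.9543e+5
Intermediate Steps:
1/((-99)²) - (-703)*(-278) = 1/9801 - 1*195434 = 1/9801 - 195434 = -1915448633/9801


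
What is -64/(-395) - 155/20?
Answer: -11989/1580 ≈ -7.5880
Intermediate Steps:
-64/(-395) - 155/20 = -64*(-1/395) - 155*1/20 = 64/395 - 31/4 = -11989/1580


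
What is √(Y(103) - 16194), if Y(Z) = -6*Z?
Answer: 6*I*√467 ≈ 129.66*I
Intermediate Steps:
√(Y(103) - 16194) = √(-6*103 - 16194) = √(-618 - 16194) = √(-16812) = 6*I*√467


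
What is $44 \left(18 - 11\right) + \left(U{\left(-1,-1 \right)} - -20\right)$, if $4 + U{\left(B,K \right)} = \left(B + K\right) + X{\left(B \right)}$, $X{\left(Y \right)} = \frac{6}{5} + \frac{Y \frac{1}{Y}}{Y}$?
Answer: $\frac{1611}{5} \approx 322.2$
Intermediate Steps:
$X{\left(Y \right)} = \frac{6}{5} + \frac{1}{Y}$ ($X{\left(Y \right)} = 6 \cdot \frac{1}{5} + 1 \frac{1}{Y} = \frac{6}{5} + \frac{1}{Y}$)
$U{\left(B,K \right)} = - \frac{14}{5} + B + K + \frac{1}{B}$ ($U{\left(B,K \right)} = -4 + \left(\left(B + K\right) + \left(\frac{6}{5} + \frac{1}{B}\right)\right) = -4 + \left(\frac{6}{5} + B + K + \frac{1}{B}\right) = - \frac{14}{5} + B + K + \frac{1}{B}$)
$44 \left(18 - 11\right) + \left(U{\left(-1,-1 \right)} - -20\right) = 44 \left(18 - 11\right) - - \frac{71}{5} = 44 \cdot 7 + \left(\left(- \frac{14}{5} - 1 - 1 - 1\right) + 20\right) = 308 + \left(- \frac{29}{5} + 20\right) = 308 + \frac{71}{5} = \frac{1611}{5}$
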